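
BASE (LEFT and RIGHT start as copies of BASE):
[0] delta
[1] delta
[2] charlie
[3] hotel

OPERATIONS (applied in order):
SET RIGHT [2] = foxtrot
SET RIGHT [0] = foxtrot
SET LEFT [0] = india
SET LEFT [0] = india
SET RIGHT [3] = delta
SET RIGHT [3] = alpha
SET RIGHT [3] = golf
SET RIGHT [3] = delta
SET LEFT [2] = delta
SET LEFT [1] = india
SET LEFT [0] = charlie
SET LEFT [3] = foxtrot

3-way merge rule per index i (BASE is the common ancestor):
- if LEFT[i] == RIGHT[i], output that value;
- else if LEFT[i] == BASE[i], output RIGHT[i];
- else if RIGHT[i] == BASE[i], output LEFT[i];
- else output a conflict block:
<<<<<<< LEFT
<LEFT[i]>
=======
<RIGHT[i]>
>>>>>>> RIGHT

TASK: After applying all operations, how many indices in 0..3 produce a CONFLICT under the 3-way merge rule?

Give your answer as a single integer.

Final LEFT:  [charlie, india, delta, foxtrot]
Final RIGHT: [foxtrot, delta, foxtrot, delta]
i=0: BASE=delta L=charlie R=foxtrot all differ -> CONFLICT
i=1: L=india, R=delta=BASE -> take LEFT -> india
i=2: BASE=charlie L=delta R=foxtrot all differ -> CONFLICT
i=3: BASE=hotel L=foxtrot R=delta all differ -> CONFLICT
Conflict count: 3

Answer: 3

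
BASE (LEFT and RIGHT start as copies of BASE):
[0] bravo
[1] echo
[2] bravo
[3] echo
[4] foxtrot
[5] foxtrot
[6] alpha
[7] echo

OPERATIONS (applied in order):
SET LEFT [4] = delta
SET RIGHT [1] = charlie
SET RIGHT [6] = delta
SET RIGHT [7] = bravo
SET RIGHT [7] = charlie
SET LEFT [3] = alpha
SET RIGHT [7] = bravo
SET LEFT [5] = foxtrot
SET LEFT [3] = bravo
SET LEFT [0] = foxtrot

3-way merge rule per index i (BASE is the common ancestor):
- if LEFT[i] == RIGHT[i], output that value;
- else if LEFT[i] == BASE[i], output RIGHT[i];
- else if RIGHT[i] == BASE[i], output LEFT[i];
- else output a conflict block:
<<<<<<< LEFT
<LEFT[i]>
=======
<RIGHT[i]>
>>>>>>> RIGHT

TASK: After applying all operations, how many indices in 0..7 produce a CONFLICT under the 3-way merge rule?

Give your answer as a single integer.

Answer: 0

Derivation:
Final LEFT:  [foxtrot, echo, bravo, bravo, delta, foxtrot, alpha, echo]
Final RIGHT: [bravo, charlie, bravo, echo, foxtrot, foxtrot, delta, bravo]
i=0: L=foxtrot, R=bravo=BASE -> take LEFT -> foxtrot
i=1: L=echo=BASE, R=charlie -> take RIGHT -> charlie
i=2: L=bravo R=bravo -> agree -> bravo
i=3: L=bravo, R=echo=BASE -> take LEFT -> bravo
i=4: L=delta, R=foxtrot=BASE -> take LEFT -> delta
i=5: L=foxtrot R=foxtrot -> agree -> foxtrot
i=6: L=alpha=BASE, R=delta -> take RIGHT -> delta
i=7: L=echo=BASE, R=bravo -> take RIGHT -> bravo
Conflict count: 0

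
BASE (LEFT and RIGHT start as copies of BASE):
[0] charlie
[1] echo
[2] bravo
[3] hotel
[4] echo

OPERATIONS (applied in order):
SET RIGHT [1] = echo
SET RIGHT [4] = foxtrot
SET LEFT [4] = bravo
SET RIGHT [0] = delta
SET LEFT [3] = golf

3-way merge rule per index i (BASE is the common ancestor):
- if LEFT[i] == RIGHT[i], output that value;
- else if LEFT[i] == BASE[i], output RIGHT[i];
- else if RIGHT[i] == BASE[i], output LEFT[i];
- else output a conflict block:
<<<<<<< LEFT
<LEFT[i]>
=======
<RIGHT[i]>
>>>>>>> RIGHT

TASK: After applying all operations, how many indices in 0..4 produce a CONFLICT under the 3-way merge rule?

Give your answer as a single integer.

Final LEFT:  [charlie, echo, bravo, golf, bravo]
Final RIGHT: [delta, echo, bravo, hotel, foxtrot]
i=0: L=charlie=BASE, R=delta -> take RIGHT -> delta
i=1: L=echo R=echo -> agree -> echo
i=2: L=bravo R=bravo -> agree -> bravo
i=3: L=golf, R=hotel=BASE -> take LEFT -> golf
i=4: BASE=echo L=bravo R=foxtrot all differ -> CONFLICT
Conflict count: 1

Answer: 1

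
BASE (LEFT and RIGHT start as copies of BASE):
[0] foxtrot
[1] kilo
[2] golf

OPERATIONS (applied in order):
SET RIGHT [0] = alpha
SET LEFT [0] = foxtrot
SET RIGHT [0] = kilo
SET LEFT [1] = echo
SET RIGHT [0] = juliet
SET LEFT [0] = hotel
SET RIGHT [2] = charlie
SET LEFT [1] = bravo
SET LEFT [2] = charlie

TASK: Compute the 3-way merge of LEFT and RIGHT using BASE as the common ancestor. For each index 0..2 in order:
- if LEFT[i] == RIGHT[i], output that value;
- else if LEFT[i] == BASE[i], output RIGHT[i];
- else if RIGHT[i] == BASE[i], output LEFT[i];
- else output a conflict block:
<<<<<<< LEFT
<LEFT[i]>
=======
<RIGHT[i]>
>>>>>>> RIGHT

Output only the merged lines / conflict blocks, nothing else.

Answer: <<<<<<< LEFT
hotel
=======
juliet
>>>>>>> RIGHT
bravo
charlie

Derivation:
Final LEFT:  [hotel, bravo, charlie]
Final RIGHT: [juliet, kilo, charlie]
i=0: BASE=foxtrot L=hotel R=juliet all differ -> CONFLICT
i=1: L=bravo, R=kilo=BASE -> take LEFT -> bravo
i=2: L=charlie R=charlie -> agree -> charlie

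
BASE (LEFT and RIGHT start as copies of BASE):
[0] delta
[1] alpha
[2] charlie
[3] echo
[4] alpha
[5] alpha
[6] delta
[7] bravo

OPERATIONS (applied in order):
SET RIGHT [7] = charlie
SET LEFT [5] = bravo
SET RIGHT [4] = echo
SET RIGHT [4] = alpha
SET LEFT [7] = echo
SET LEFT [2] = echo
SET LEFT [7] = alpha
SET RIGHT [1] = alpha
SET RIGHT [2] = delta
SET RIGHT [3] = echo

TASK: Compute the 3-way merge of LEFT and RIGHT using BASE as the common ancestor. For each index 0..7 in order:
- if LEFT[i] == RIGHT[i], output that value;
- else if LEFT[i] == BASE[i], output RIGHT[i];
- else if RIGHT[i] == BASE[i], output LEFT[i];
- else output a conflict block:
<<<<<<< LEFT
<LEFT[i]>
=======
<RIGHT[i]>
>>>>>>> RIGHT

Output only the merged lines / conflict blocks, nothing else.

Final LEFT:  [delta, alpha, echo, echo, alpha, bravo, delta, alpha]
Final RIGHT: [delta, alpha, delta, echo, alpha, alpha, delta, charlie]
i=0: L=delta R=delta -> agree -> delta
i=1: L=alpha R=alpha -> agree -> alpha
i=2: BASE=charlie L=echo R=delta all differ -> CONFLICT
i=3: L=echo R=echo -> agree -> echo
i=4: L=alpha R=alpha -> agree -> alpha
i=5: L=bravo, R=alpha=BASE -> take LEFT -> bravo
i=6: L=delta R=delta -> agree -> delta
i=7: BASE=bravo L=alpha R=charlie all differ -> CONFLICT

Answer: delta
alpha
<<<<<<< LEFT
echo
=======
delta
>>>>>>> RIGHT
echo
alpha
bravo
delta
<<<<<<< LEFT
alpha
=======
charlie
>>>>>>> RIGHT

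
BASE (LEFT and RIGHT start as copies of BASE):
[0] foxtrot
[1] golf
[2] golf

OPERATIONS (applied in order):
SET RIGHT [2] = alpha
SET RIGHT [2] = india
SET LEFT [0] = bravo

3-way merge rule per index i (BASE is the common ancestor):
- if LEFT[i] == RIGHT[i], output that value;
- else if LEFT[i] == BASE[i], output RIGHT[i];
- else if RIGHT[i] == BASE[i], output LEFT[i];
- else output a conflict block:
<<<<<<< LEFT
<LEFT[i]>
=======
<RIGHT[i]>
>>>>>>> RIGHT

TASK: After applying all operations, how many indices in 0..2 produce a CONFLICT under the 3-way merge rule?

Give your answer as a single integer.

Final LEFT:  [bravo, golf, golf]
Final RIGHT: [foxtrot, golf, india]
i=0: L=bravo, R=foxtrot=BASE -> take LEFT -> bravo
i=1: L=golf R=golf -> agree -> golf
i=2: L=golf=BASE, R=india -> take RIGHT -> india
Conflict count: 0

Answer: 0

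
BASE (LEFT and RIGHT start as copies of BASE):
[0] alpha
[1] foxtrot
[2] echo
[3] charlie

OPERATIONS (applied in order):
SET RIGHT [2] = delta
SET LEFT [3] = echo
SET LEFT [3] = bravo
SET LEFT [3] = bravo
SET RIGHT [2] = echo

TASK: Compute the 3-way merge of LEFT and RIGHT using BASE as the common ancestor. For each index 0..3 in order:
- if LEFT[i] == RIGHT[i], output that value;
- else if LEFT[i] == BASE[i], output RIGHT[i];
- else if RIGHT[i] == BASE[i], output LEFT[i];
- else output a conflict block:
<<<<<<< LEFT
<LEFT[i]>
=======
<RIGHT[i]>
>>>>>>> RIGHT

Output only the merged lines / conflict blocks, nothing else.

Answer: alpha
foxtrot
echo
bravo

Derivation:
Final LEFT:  [alpha, foxtrot, echo, bravo]
Final RIGHT: [alpha, foxtrot, echo, charlie]
i=0: L=alpha R=alpha -> agree -> alpha
i=1: L=foxtrot R=foxtrot -> agree -> foxtrot
i=2: L=echo R=echo -> agree -> echo
i=3: L=bravo, R=charlie=BASE -> take LEFT -> bravo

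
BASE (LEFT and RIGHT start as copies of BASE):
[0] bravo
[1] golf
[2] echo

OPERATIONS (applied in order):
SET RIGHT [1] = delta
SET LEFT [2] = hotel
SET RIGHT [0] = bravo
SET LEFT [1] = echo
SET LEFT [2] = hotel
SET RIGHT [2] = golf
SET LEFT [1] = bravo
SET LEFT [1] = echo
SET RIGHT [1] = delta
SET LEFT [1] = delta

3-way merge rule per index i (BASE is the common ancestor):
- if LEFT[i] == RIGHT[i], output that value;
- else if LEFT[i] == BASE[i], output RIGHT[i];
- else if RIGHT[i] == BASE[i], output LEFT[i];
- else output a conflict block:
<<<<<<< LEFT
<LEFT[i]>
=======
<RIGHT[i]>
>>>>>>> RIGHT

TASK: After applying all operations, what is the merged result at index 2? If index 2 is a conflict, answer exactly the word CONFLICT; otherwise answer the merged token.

Final LEFT:  [bravo, delta, hotel]
Final RIGHT: [bravo, delta, golf]
i=0: L=bravo R=bravo -> agree -> bravo
i=1: L=delta R=delta -> agree -> delta
i=2: BASE=echo L=hotel R=golf all differ -> CONFLICT
Index 2 -> CONFLICT

Answer: CONFLICT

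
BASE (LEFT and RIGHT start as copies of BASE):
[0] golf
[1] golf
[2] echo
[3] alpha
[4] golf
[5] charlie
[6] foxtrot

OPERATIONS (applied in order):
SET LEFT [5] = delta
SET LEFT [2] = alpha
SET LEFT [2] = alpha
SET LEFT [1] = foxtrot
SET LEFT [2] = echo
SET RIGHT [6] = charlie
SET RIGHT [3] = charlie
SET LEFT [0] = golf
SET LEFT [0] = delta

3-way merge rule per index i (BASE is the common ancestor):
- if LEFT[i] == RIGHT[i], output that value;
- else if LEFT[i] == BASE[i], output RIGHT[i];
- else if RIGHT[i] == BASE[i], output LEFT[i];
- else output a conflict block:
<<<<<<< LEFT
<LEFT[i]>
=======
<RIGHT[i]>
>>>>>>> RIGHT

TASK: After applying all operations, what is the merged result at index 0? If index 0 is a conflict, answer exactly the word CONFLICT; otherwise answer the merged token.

Final LEFT:  [delta, foxtrot, echo, alpha, golf, delta, foxtrot]
Final RIGHT: [golf, golf, echo, charlie, golf, charlie, charlie]
i=0: L=delta, R=golf=BASE -> take LEFT -> delta
i=1: L=foxtrot, R=golf=BASE -> take LEFT -> foxtrot
i=2: L=echo R=echo -> agree -> echo
i=3: L=alpha=BASE, R=charlie -> take RIGHT -> charlie
i=4: L=golf R=golf -> agree -> golf
i=5: L=delta, R=charlie=BASE -> take LEFT -> delta
i=6: L=foxtrot=BASE, R=charlie -> take RIGHT -> charlie
Index 0 -> delta

Answer: delta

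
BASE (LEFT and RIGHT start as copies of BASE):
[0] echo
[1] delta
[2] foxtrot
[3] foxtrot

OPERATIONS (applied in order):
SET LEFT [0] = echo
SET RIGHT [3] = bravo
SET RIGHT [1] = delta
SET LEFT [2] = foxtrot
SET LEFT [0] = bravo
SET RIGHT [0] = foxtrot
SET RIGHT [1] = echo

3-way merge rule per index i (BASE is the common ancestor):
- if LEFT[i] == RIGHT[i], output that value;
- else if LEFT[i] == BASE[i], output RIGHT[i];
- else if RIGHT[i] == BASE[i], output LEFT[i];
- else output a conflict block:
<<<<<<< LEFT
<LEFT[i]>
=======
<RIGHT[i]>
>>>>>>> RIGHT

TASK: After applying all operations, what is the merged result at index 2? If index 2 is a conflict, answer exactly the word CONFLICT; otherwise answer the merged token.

Answer: foxtrot

Derivation:
Final LEFT:  [bravo, delta, foxtrot, foxtrot]
Final RIGHT: [foxtrot, echo, foxtrot, bravo]
i=0: BASE=echo L=bravo R=foxtrot all differ -> CONFLICT
i=1: L=delta=BASE, R=echo -> take RIGHT -> echo
i=2: L=foxtrot R=foxtrot -> agree -> foxtrot
i=3: L=foxtrot=BASE, R=bravo -> take RIGHT -> bravo
Index 2 -> foxtrot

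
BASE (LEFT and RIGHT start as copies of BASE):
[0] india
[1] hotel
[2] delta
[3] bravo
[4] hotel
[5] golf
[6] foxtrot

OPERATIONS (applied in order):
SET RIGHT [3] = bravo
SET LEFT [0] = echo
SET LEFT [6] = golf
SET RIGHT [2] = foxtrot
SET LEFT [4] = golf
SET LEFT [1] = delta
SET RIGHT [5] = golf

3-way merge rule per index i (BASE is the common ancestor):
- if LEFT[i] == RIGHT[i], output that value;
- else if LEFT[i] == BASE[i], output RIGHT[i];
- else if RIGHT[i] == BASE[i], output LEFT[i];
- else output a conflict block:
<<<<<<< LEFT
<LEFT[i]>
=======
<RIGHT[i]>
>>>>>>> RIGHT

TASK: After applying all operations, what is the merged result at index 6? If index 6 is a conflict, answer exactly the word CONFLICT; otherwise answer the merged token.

Final LEFT:  [echo, delta, delta, bravo, golf, golf, golf]
Final RIGHT: [india, hotel, foxtrot, bravo, hotel, golf, foxtrot]
i=0: L=echo, R=india=BASE -> take LEFT -> echo
i=1: L=delta, R=hotel=BASE -> take LEFT -> delta
i=2: L=delta=BASE, R=foxtrot -> take RIGHT -> foxtrot
i=3: L=bravo R=bravo -> agree -> bravo
i=4: L=golf, R=hotel=BASE -> take LEFT -> golf
i=5: L=golf R=golf -> agree -> golf
i=6: L=golf, R=foxtrot=BASE -> take LEFT -> golf
Index 6 -> golf

Answer: golf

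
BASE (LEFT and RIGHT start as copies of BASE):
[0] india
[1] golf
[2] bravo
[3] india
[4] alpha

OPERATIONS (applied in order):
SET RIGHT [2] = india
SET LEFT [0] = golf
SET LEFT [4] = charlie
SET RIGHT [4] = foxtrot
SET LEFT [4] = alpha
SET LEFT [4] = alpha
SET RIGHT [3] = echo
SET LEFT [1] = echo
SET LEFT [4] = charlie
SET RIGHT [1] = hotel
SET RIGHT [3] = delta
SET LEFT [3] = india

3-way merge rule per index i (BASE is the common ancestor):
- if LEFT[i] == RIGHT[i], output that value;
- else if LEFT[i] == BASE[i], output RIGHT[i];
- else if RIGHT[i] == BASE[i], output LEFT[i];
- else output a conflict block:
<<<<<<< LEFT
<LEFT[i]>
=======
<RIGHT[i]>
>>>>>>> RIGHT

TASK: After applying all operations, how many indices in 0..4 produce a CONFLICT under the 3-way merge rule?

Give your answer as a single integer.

Answer: 2

Derivation:
Final LEFT:  [golf, echo, bravo, india, charlie]
Final RIGHT: [india, hotel, india, delta, foxtrot]
i=0: L=golf, R=india=BASE -> take LEFT -> golf
i=1: BASE=golf L=echo R=hotel all differ -> CONFLICT
i=2: L=bravo=BASE, R=india -> take RIGHT -> india
i=3: L=india=BASE, R=delta -> take RIGHT -> delta
i=4: BASE=alpha L=charlie R=foxtrot all differ -> CONFLICT
Conflict count: 2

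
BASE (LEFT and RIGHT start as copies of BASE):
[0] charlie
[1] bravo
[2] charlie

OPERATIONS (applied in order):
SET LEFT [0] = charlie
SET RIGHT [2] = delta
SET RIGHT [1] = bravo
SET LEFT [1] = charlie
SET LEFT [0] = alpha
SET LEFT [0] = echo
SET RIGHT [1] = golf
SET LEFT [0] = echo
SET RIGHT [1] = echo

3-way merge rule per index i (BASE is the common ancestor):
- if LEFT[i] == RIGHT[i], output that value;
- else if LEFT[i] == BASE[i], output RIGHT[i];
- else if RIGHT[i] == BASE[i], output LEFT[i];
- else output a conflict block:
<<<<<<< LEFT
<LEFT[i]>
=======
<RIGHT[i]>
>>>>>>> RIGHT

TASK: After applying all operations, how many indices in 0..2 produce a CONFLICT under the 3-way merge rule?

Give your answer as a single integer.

Answer: 1

Derivation:
Final LEFT:  [echo, charlie, charlie]
Final RIGHT: [charlie, echo, delta]
i=0: L=echo, R=charlie=BASE -> take LEFT -> echo
i=1: BASE=bravo L=charlie R=echo all differ -> CONFLICT
i=2: L=charlie=BASE, R=delta -> take RIGHT -> delta
Conflict count: 1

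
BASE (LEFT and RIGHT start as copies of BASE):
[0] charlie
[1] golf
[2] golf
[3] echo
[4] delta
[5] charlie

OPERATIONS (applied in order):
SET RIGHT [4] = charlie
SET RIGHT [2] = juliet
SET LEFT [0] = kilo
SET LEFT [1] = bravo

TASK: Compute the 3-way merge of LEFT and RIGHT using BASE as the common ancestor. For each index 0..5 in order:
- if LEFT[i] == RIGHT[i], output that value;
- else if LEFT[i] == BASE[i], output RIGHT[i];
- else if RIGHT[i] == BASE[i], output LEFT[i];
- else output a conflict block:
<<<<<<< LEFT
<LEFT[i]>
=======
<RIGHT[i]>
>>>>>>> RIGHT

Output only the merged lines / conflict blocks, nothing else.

Answer: kilo
bravo
juliet
echo
charlie
charlie

Derivation:
Final LEFT:  [kilo, bravo, golf, echo, delta, charlie]
Final RIGHT: [charlie, golf, juliet, echo, charlie, charlie]
i=0: L=kilo, R=charlie=BASE -> take LEFT -> kilo
i=1: L=bravo, R=golf=BASE -> take LEFT -> bravo
i=2: L=golf=BASE, R=juliet -> take RIGHT -> juliet
i=3: L=echo R=echo -> agree -> echo
i=4: L=delta=BASE, R=charlie -> take RIGHT -> charlie
i=5: L=charlie R=charlie -> agree -> charlie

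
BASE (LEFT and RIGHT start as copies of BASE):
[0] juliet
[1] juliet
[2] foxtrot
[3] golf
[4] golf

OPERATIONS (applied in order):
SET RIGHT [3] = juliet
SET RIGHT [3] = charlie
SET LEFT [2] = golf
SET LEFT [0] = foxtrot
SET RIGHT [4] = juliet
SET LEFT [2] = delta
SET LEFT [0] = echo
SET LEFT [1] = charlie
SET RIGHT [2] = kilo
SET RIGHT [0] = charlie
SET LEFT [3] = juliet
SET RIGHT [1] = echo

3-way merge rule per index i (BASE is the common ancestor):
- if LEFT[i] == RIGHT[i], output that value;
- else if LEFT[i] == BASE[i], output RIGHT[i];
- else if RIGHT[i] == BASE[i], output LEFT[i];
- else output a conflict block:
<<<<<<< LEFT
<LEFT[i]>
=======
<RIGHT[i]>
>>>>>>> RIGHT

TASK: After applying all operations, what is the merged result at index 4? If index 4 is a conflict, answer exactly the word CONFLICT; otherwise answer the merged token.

Answer: juliet

Derivation:
Final LEFT:  [echo, charlie, delta, juliet, golf]
Final RIGHT: [charlie, echo, kilo, charlie, juliet]
i=0: BASE=juliet L=echo R=charlie all differ -> CONFLICT
i=1: BASE=juliet L=charlie R=echo all differ -> CONFLICT
i=2: BASE=foxtrot L=delta R=kilo all differ -> CONFLICT
i=3: BASE=golf L=juliet R=charlie all differ -> CONFLICT
i=4: L=golf=BASE, R=juliet -> take RIGHT -> juliet
Index 4 -> juliet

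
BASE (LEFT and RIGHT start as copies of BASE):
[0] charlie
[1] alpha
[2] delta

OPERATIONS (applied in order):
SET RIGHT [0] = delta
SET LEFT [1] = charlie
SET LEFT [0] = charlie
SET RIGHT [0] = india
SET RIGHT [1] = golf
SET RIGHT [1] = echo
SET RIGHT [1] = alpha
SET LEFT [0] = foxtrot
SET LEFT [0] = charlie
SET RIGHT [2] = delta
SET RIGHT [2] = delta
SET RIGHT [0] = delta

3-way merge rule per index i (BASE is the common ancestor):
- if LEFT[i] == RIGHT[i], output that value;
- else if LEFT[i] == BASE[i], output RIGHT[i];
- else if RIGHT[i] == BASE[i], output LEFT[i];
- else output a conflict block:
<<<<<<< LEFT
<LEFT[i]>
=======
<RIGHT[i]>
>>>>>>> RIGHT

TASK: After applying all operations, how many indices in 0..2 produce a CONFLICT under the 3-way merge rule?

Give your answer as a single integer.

Final LEFT:  [charlie, charlie, delta]
Final RIGHT: [delta, alpha, delta]
i=0: L=charlie=BASE, R=delta -> take RIGHT -> delta
i=1: L=charlie, R=alpha=BASE -> take LEFT -> charlie
i=2: L=delta R=delta -> agree -> delta
Conflict count: 0

Answer: 0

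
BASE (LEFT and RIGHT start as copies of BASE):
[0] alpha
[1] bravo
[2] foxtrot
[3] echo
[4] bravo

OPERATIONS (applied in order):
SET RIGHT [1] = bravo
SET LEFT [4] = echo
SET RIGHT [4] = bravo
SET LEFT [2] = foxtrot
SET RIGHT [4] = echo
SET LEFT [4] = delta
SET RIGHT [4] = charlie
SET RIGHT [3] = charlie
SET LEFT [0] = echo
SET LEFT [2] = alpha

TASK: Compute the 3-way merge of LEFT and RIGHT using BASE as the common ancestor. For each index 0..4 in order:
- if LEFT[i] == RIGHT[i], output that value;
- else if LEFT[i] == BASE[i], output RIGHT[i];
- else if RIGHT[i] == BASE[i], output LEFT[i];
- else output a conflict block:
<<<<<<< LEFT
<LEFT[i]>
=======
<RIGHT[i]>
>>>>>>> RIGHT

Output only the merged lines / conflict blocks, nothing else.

Answer: echo
bravo
alpha
charlie
<<<<<<< LEFT
delta
=======
charlie
>>>>>>> RIGHT

Derivation:
Final LEFT:  [echo, bravo, alpha, echo, delta]
Final RIGHT: [alpha, bravo, foxtrot, charlie, charlie]
i=0: L=echo, R=alpha=BASE -> take LEFT -> echo
i=1: L=bravo R=bravo -> agree -> bravo
i=2: L=alpha, R=foxtrot=BASE -> take LEFT -> alpha
i=3: L=echo=BASE, R=charlie -> take RIGHT -> charlie
i=4: BASE=bravo L=delta R=charlie all differ -> CONFLICT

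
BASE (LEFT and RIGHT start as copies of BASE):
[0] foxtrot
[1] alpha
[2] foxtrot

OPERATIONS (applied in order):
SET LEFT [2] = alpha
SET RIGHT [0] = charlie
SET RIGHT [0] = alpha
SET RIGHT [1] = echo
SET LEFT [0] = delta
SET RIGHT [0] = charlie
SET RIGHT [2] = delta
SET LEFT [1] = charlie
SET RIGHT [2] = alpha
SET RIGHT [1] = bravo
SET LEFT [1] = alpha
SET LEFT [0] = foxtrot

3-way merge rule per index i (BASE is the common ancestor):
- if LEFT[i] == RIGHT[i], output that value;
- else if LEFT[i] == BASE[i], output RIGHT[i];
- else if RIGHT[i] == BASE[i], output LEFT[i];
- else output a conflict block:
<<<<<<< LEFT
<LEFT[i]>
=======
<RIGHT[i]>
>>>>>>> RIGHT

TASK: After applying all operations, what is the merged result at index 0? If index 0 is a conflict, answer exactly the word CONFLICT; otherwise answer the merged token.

Answer: charlie

Derivation:
Final LEFT:  [foxtrot, alpha, alpha]
Final RIGHT: [charlie, bravo, alpha]
i=0: L=foxtrot=BASE, R=charlie -> take RIGHT -> charlie
i=1: L=alpha=BASE, R=bravo -> take RIGHT -> bravo
i=2: L=alpha R=alpha -> agree -> alpha
Index 0 -> charlie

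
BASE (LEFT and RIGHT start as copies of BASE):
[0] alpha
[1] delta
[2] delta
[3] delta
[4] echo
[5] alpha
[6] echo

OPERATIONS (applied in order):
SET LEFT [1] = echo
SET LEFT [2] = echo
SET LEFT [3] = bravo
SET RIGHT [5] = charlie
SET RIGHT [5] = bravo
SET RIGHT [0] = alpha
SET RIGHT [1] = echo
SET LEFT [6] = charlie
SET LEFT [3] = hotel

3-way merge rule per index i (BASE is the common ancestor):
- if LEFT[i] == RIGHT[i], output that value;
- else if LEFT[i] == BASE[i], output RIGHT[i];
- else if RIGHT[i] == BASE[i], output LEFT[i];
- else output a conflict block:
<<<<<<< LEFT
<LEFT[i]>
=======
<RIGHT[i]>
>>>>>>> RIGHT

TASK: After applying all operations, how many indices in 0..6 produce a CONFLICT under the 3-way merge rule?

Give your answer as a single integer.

Answer: 0

Derivation:
Final LEFT:  [alpha, echo, echo, hotel, echo, alpha, charlie]
Final RIGHT: [alpha, echo, delta, delta, echo, bravo, echo]
i=0: L=alpha R=alpha -> agree -> alpha
i=1: L=echo R=echo -> agree -> echo
i=2: L=echo, R=delta=BASE -> take LEFT -> echo
i=3: L=hotel, R=delta=BASE -> take LEFT -> hotel
i=4: L=echo R=echo -> agree -> echo
i=5: L=alpha=BASE, R=bravo -> take RIGHT -> bravo
i=6: L=charlie, R=echo=BASE -> take LEFT -> charlie
Conflict count: 0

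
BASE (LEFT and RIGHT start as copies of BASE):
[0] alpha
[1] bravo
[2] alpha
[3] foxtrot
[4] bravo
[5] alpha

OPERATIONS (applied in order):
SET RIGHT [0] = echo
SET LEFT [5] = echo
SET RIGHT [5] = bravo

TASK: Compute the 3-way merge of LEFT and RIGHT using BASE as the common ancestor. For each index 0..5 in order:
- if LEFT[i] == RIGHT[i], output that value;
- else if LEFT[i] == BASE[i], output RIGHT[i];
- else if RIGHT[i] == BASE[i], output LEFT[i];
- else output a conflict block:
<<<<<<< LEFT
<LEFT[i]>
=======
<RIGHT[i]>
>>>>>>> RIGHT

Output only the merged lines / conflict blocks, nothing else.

Answer: echo
bravo
alpha
foxtrot
bravo
<<<<<<< LEFT
echo
=======
bravo
>>>>>>> RIGHT

Derivation:
Final LEFT:  [alpha, bravo, alpha, foxtrot, bravo, echo]
Final RIGHT: [echo, bravo, alpha, foxtrot, bravo, bravo]
i=0: L=alpha=BASE, R=echo -> take RIGHT -> echo
i=1: L=bravo R=bravo -> agree -> bravo
i=2: L=alpha R=alpha -> agree -> alpha
i=3: L=foxtrot R=foxtrot -> agree -> foxtrot
i=4: L=bravo R=bravo -> agree -> bravo
i=5: BASE=alpha L=echo R=bravo all differ -> CONFLICT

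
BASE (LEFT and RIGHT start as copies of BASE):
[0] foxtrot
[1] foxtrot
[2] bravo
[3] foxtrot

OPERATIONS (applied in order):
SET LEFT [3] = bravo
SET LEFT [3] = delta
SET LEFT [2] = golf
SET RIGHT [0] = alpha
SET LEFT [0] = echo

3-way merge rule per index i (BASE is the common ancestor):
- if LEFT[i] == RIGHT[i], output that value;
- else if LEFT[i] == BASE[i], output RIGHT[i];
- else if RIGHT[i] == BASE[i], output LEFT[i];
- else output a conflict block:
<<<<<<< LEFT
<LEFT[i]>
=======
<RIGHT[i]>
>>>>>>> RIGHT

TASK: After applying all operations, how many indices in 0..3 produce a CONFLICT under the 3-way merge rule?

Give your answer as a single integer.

Answer: 1

Derivation:
Final LEFT:  [echo, foxtrot, golf, delta]
Final RIGHT: [alpha, foxtrot, bravo, foxtrot]
i=0: BASE=foxtrot L=echo R=alpha all differ -> CONFLICT
i=1: L=foxtrot R=foxtrot -> agree -> foxtrot
i=2: L=golf, R=bravo=BASE -> take LEFT -> golf
i=3: L=delta, R=foxtrot=BASE -> take LEFT -> delta
Conflict count: 1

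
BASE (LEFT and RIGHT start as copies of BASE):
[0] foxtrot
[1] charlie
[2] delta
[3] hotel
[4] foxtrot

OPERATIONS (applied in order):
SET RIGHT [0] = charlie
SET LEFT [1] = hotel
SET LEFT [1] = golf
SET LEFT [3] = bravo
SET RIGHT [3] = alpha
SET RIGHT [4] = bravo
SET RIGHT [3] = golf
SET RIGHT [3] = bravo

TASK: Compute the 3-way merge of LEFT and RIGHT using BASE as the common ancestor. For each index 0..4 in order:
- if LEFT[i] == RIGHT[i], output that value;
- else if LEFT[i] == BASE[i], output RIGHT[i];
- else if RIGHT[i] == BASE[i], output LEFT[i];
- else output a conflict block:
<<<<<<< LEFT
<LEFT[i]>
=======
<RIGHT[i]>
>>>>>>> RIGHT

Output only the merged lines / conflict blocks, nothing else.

Answer: charlie
golf
delta
bravo
bravo

Derivation:
Final LEFT:  [foxtrot, golf, delta, bravo, foxtrot]
Final RIGHT: [charlie, charlie, delta, bravo, bravo]
i=0: L=foxtrot=BASE, R=charlie -> take RIGHT -> charlie
i=1: L=golf, R=charlie=BASE -> take LEFT -> golf
i=2: L=delta R=delta -> agree -> delta
i=3: L=bravo R=bravo -> agree -> bravo
i=4: L=foxtrot=BASE, R=bravo -> take RIGHT -> bravo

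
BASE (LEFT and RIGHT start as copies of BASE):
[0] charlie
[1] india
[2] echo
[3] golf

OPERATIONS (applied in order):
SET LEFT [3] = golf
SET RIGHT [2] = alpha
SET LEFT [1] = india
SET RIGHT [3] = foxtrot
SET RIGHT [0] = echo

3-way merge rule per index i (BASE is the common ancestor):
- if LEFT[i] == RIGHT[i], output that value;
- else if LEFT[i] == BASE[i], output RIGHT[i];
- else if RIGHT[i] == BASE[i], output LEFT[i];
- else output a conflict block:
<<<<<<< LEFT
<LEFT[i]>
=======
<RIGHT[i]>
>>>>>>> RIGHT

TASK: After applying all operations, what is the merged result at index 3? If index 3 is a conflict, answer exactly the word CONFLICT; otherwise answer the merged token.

Answer: foxtrot

Derivation:
Final LEFT:  [charlie, india, echo, golf]
Final RIGHT: [echo, india, alpha, foxtrot]
i=0: L=charlie=BASE, R=echo -> take RIGHT -> echo
i=1: L=india R=india -> agree -> india
i=2: L=echo=BASE, R=alpha -> take RIGHT -> alpha
i=3: L=golf=BASE, R=foxtrot -> take RIGHT -> foxtrot
Index 3 -> foxtrot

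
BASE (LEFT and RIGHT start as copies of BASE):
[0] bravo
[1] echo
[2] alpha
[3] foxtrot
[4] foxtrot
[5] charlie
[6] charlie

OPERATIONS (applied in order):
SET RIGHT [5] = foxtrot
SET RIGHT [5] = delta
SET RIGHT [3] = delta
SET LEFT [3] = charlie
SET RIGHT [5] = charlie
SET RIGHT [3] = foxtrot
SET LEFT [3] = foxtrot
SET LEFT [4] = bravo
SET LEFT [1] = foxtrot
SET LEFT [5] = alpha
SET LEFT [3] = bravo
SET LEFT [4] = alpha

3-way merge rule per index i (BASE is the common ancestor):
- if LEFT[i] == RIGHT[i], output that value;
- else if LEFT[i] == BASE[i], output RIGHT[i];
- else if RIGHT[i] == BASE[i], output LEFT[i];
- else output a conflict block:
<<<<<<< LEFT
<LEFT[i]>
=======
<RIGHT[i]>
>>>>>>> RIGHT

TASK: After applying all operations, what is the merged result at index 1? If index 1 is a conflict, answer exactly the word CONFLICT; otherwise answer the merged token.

Final LEFT:  [bravo, foxtrot, alpha, bravo, alpha, alpha, charlie]
Final RIGHT: [bravo, echo, alpha, foxtrot, foxtrot, charlie, charlie]
i=0: L=bravo R=bravo -> agree -> bravo
i=1: L=foxtrot, R=echo=BASE -> take LEFT -> foxtrot
i=2: L=alpha R=alpha -> agree -> alpha
i=3: L=bravo, R=foxtrot=BASE -> take LEFT -> bravo
i=4: L=alpha, R=foxtrot=BASE -> take LEFT -> alpha
i=5: L=alpha, R=charlie=BASE -> take LEFT -> alpha
i=6: L=charlie R=charlie -> agree -> charlie
Index 1 -> foxtrot

Answer: foxtrot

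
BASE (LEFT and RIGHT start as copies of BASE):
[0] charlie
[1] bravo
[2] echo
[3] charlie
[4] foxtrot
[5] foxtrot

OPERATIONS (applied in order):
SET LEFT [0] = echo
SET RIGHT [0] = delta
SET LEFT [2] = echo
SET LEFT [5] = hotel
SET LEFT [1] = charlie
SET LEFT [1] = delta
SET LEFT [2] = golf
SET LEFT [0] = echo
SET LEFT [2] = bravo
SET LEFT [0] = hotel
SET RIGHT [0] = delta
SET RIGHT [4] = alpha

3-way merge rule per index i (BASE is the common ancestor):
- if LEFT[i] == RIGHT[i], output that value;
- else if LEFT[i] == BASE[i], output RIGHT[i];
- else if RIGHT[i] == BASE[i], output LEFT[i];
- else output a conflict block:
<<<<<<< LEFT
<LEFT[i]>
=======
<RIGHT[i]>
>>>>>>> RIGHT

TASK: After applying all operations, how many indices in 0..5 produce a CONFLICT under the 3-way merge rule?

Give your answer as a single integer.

Final LEFT:  [hotel, delta, bravo, charlie, foxtrot, hotel]
Final RIGHT: [delta, bravo, echo, charlie, alpha, foxtrot]
i=0: BASE=charlie L=hotel R=delta all differ -> CONFLICT
i=1: L=delta, R=bravo=BASE -> take LEFT -> delta
i=2: L=bravo, R=echo=BASE -> take LEFT -> bravo
i=3: L=charlie R=charlie -> agree -> charlie
i=4: L=foxtrot=BASE, R=alpha -> take RIGHT -> alpha
i=5: L=hotel, R=foxtrot=BASE -> take LEFT -> hotel
Conflict count: 1

Answer: 1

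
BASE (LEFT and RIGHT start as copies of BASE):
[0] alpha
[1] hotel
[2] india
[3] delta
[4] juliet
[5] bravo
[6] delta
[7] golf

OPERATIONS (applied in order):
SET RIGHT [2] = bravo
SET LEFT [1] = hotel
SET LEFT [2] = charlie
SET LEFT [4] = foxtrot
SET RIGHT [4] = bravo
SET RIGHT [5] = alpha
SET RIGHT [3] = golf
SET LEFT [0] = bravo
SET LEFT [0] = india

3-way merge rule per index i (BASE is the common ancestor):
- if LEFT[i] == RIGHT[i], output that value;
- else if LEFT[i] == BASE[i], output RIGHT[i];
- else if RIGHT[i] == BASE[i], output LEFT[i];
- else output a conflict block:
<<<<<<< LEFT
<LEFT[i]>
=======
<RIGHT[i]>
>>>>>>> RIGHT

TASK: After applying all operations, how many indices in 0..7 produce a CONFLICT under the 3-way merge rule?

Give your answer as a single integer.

Final LEFT:  [india, hotel, charlie, delta, foxtrot, bravo, delta, golf]
Final RIGHT: [alpha, hotel, bravo, golf, bravo, alpha, delta, golf]
i=0: L=india, R=alpha=BASE -> take LEFT -> india
i=1: L=hotel R=hotel -> agree -> hotel
i=2: BASE=india L=charlie R=bravo all differ -> CONFLICT
i=3: L=delta=BASE, R=golf -> take RIGHT -> golf
i=4: BASE=juliet L=foxtrot R=bravo all differ -> CONFLICT
i=5: L=bravo=BASE, R=alpha -> take RIGHT -> alpha
i=6: L=delta R=delta -> agree -> delta
i=7: L=golf R=golf -> agree -> golf
Conflict count: 2

Answer: 2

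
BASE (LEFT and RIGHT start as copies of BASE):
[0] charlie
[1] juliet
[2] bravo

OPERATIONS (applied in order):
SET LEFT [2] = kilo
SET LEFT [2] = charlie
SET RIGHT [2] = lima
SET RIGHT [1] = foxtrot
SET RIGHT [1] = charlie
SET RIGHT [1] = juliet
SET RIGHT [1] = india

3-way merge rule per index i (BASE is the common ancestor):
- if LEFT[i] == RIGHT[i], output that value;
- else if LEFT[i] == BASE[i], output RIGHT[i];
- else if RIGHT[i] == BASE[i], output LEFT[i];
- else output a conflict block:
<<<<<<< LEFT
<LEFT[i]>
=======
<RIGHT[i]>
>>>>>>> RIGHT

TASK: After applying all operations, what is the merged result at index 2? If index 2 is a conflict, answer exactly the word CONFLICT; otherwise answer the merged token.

Answer: CONFLICT

Derivation:
Final LEFT:  [charlie, juliet, charlie]
Final RIGHT: [charlie, india, lima]
i=0: L=charlie R=charlie -> agree -> charlie
i=1: L=juliet=BASE, R=india -> take RIGHT -> india
i=2: BASE=bravo L=charlie R=lima all differ -> CONFLICT
Index 2 -> CONFLICT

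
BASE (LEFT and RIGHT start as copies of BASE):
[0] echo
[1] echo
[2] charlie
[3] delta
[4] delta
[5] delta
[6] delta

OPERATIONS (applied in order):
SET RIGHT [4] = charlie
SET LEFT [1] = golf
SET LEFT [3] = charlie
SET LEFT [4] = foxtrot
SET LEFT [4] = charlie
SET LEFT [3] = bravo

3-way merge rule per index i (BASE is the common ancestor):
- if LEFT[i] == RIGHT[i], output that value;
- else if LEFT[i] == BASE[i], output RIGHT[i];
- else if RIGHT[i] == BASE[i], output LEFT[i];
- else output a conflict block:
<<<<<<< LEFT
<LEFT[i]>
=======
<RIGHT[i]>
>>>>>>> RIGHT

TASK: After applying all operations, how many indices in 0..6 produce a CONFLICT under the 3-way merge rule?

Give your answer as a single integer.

Answer: 0

Derivation:
Final LEFT:  [echo, golf, charlie, bravo, charlie, delta, delta]
Final RIGHT: [echo, echo, charlie, delta, charlie, delta, delta]
i=0: L=echo R=echo -> agree -> echo
i=1: L=golf, R=echo=BASE -> take LEFT -> golf
i=2: L=charlie R=charlie -> agree -> charlie
i=3: L=bravo, R=delta=BASE -> take LEFT -> bravo
i=4: L=charlie R=charlie -> agree -> charlie
i=5: L=delta R=delta -> agree -> delta
i=6: L=delta R=delta -> agree -> delta
Conflict count: 0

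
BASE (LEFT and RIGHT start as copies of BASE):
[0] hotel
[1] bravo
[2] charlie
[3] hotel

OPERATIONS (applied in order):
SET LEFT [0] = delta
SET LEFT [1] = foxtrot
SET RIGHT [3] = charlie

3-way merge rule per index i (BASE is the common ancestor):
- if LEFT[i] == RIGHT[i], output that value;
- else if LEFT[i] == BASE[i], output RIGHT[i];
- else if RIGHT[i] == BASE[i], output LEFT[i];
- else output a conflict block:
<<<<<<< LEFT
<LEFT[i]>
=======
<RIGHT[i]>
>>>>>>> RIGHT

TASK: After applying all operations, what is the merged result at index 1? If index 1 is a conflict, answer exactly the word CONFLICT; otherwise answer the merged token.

Answer: foxtrot

Derivation:
Final LEFT:  [delta, foxtrot, charlie, hotel]
Final RIGHT: [hotel, bravo, charlie, charlie]
i=0: L=delta, R=hotel=BASE -> take LEFT -> delta
i=1: L=foxtrot, R=bravo=BASE -> take LEFT -> foxtrot
i=2: L=charlie R=charlie -> agree -> charlie
i=3: L=hotel=BASE, R=charlie -> take RIGHT -> charlie
Index 1 -> foxtrot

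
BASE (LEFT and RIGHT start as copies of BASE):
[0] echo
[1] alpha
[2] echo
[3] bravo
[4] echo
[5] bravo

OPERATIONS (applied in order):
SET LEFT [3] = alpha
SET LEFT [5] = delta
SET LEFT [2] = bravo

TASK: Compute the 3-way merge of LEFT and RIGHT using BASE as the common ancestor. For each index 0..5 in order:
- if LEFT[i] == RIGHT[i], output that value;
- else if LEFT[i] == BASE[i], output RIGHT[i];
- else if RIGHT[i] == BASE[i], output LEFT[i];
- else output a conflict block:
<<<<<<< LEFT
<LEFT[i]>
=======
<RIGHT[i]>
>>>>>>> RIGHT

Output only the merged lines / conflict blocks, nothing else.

Answer: echo
alpha
bravo
alpha
echo
delta

Derivation:
Final LEFT:  [echo, alpha, bravo, alpha, echo, delta]
Final RIGHT: [echo, alpha, echo, bravo, echo, bravo]
i=0: L=echo R=echo -> agree -> echo
i=1: L=alpha R=alpha -> agree -> alpha
i=2: L=bravo, R=echo=BASE -> take LEFT -> bravo
i=3: L=alpha, R=bravo=BASE -> take LEFT -> alpha
i=4: L=echo R=echo -> agree -> echo
i=5: L=delta, R=bravo=BASE -> take LEFT -> delta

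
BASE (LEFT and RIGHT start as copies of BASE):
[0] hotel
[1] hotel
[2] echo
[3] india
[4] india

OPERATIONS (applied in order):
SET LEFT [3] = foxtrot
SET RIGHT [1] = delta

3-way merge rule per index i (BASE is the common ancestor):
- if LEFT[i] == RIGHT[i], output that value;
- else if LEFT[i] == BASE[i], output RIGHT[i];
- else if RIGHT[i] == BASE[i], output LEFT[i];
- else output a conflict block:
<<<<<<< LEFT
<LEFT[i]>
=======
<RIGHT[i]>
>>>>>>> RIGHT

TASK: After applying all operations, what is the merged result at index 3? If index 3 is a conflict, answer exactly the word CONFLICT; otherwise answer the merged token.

Final LEFT:  [hotel, hotel, echo, foxtrot, india]
Final RIGHT: [hotel, delta, echo, india, india]
i=0: L=hotel R=hotel -> agree -> hotel
i=1: L=hotel=BASE, R=delta -> take RIGHT -> delta
i=2: L=echo R=echo -> agree -> echo
i=3: L=foxtrot, R=india=BASE -> take LEFT -> foxtrot
i=4: L=india R=india -> agree -> india
Index 3 -> foxtrot

Answer: foxtrot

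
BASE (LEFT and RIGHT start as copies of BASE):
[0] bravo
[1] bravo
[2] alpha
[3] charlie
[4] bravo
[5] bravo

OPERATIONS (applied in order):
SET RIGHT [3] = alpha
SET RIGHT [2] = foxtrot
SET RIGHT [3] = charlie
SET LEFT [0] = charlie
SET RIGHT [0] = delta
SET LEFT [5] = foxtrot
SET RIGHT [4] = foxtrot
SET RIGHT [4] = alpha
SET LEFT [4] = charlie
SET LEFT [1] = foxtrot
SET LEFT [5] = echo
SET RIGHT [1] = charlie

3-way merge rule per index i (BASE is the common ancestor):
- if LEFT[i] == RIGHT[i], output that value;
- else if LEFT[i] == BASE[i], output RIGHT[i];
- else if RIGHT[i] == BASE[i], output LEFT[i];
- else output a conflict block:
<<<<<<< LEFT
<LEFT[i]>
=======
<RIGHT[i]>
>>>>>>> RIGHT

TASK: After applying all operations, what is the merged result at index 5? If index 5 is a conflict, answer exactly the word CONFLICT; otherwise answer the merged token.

Answer: echo

Derivation:
Final LEFT:  [charlie, foxtrot, alpha, charlie, charlie, echo]
Final RIGHT: [delta, charlie, foxtrot, charlie, alpha, bravo]
i=0: BASE=bravo L=charlie R=delta all differ -> CONFLICT
i=1: BASE=bravo L=foxtrot R=charlie all differ -> CONFLICT
i=2: L=alpha=BASE, R=foxtrot -> take RIGHT -> foxtrot
i=3: L=charlie R=charlie -> agree -> charlie
i=4: BASE=bravo L=charlie R=alpha all differ -> CONFLICT
i=5: L=echo, R=bravo=BASE -> take LEFT -> echo
Index 5 -> echo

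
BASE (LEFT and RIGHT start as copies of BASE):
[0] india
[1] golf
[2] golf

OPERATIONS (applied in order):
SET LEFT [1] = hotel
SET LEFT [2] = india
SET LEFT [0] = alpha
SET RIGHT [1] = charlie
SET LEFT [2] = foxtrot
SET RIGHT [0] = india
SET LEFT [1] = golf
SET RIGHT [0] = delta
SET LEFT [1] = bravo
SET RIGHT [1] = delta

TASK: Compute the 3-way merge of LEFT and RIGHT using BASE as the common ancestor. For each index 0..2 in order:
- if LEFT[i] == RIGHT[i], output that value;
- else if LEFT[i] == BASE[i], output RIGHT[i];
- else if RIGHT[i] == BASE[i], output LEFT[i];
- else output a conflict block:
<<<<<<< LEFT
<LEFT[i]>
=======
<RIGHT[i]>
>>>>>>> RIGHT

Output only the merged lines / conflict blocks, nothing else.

Final LEFT:  [alpha, bravo, foxtrot]
Final RIGHT: [delta, delta, golf]
i=0: BASE=india L=alpha R=delta all differ -> CONFLICT
i=1: BASE=golf L=bravo R=delta all differ -> CONFLICT
i=2: L=foxtrot, R=golf=BASE -> take LEFT -> foxtrot

Answer: <<<<<<< LEFT
alpha
=======
delta
>>>>>>> RIGHT
<<<<<<< LEFT
bravo
=======
delta
>>>>>>> RIGHT
foxtrot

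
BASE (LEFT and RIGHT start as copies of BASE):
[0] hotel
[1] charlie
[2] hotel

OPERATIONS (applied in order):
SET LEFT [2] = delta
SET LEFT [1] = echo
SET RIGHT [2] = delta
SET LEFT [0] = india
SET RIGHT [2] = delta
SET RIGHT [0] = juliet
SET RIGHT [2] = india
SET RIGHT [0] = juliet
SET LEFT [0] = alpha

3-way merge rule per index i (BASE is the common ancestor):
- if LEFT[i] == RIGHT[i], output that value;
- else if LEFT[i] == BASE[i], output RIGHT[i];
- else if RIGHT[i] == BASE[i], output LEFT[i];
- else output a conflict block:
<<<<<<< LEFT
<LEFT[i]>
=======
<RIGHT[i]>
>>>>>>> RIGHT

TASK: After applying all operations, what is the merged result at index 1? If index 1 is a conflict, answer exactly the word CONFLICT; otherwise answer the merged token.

Answer: echo

Derivation:
Final LEFT:  [alpha, echo, delta]
Final RIGHT: [juliet, charlie, india]
i=0: BASE=hotel L=alpha R=juliet all differ -> CONFLICT
i=1: L=echo, R=charlie=BASE -> take LEFT -> echo
i=2: BASE=hotel L=delta R=india all differ -> CONFLICT
Index 1 -> echo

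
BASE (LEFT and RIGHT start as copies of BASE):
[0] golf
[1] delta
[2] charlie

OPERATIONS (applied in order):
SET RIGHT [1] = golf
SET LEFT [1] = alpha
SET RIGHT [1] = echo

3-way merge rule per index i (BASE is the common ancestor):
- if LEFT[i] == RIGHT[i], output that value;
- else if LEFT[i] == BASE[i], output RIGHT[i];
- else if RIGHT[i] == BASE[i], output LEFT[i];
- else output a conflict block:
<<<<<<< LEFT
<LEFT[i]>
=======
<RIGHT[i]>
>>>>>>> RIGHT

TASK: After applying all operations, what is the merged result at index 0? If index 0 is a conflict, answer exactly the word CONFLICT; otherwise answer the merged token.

Final LEFT:  [golf, alpha, charlie]
Final RIGHT: [golf, echo, charlie]
i=0: L=golf R=golf -> agree -> golf
i=1: BASE=delta L=alpha R=echo all differ -> CONFLICT
i=2: L=charlie R=charlie -> agree -> charlie
Index 0 -> golf

Answer: golf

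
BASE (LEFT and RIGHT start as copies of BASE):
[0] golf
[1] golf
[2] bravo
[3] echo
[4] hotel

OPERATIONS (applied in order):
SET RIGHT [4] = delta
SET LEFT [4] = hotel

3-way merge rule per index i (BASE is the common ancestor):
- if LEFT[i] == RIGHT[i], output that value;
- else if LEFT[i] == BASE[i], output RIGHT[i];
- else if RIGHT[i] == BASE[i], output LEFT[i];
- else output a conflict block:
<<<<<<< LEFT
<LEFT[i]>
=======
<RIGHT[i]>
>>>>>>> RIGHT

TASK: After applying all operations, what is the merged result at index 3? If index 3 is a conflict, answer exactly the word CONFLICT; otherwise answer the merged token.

Answer: echo

Derivation:
Final LEFT:  [golf, golf, bravo, echo, hotel]
Final RIGHT: [golf, golf, bravo, echo, delta]
i=0: L=golf R=golf -> agree -> golf
i=1: L=golf R=golf -> agree -> golf
i=2: L=bravo R=bravo -> agree -> bravo
i=3: L=echo R=echo -> agree -> echo
i=4: L=hotel=BASE, R=delta -> take RIGHT -> delta
Index 3 -> echo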